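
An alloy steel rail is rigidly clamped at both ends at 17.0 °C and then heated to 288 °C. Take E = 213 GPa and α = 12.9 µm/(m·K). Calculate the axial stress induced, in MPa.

ΔT = 271.0 K. Constrained thermal stress σ = E·α·ΔT = 213.0×10³ MPa × 12.9×10⁻⁶ × 271.0 = 745 MPa (compressive).

745 MPa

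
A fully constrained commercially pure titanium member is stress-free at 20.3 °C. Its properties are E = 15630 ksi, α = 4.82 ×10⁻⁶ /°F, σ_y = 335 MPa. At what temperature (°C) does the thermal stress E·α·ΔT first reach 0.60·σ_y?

235 °C

E = 15630 ksi = 107.8 GPa.
α = 4.82×10⁻⁶/°F × 9/5 = 8.68×10⁻⁶/K.
E·α·ΔT = 201.0 MPa ⇒ ΔT = 201.0 / (107.8×10³ × 8.68×10⁻⁶) = 215.0 K.
T = 20.3 + 215.0 = 235.3 °C.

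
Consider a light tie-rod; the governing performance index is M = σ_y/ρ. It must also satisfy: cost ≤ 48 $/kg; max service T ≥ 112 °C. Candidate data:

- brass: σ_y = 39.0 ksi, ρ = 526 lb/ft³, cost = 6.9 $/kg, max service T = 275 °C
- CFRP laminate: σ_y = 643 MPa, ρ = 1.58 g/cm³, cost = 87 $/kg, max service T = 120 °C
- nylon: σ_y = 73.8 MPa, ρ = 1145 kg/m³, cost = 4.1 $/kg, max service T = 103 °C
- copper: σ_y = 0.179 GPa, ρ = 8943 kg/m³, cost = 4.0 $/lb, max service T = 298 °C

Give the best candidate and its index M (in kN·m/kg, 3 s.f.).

brass, M = 31.9 kN·m/kg

Screen on constraints: cost ≤ 48 $/kg; max service T ≥ 112 °C. Survivors: brass, copper.
In SI units:
  brass: σ_y = 268.9 MPa, ρ = 8426 kg/m³
  copper: σ_y = 179.0 MPa, ρ = 8943 kg/m³
  brass: M = 31.9 kN·m/kg
  copper: M = 20.0 kN·m/kg
Highest index: brass.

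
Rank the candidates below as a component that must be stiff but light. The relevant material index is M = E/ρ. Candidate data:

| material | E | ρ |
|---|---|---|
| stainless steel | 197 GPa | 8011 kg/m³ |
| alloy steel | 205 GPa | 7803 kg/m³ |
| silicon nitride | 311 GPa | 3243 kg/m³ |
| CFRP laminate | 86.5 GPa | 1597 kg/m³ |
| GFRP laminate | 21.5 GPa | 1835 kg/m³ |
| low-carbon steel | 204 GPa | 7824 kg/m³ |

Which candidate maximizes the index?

Per-candidate index values:
  silicon nitride: M = 95.9 MN·m/kg
  CFRP laminate: M = 54.2 MN·m/kg
  alloy steel: M = 26.3 MN·m/kg
  low-carbon steel: M = 26.1 MN·m/kg
  stainless steel: M = 24.6 MN·m/kg
  GFRP laminate: M = 11.7 MN·m/kg
Highest index: silicon nitride.

silicon nitride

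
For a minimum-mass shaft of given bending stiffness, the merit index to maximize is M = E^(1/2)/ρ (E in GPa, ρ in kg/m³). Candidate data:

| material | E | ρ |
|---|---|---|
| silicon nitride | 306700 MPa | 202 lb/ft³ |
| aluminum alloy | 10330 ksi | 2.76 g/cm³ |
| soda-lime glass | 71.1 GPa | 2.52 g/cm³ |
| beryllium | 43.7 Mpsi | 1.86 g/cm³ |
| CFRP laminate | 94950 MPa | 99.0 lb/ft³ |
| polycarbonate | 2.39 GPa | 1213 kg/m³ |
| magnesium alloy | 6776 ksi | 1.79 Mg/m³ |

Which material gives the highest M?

beryllium

Normalizing units and computing the index:
  silicon nitride: E = 306.7 GPa, ρ = 3236 kg/m³
  aluminum alloy: E = 71.22 GPa, ρ = 2760 kg/m³
  soda-lime glass: E = 71.10 GPa, ρ = 2520 kg/m³
  beryllium: E = 301.3 GPa, ρ = 1860 kg/m³
  CFRP laminate: E = 94.95 GPa, ρ = 1586 kg/m³
  polycarbonate: E = 2.390 GPa, ρ = 1213 kg/m³
  magnesium alloy: E = 46.72 GPa, ρ = 1790 kg/m³
  beryllium: M = 9.33×10⁻³
  CFRP laminate: M = 6.14×10⁻³
  silicon nitride: M = 5.41×10⁻³
  magnesium alloy: M = 3.82×10⁻³
  soda-lime glass: M = 3.35×10⁻³
  aluminum alloy: M = 3.06×10⁻³
  polycarbonate: M = 1.27×10⁻³
Beryllium ranks first.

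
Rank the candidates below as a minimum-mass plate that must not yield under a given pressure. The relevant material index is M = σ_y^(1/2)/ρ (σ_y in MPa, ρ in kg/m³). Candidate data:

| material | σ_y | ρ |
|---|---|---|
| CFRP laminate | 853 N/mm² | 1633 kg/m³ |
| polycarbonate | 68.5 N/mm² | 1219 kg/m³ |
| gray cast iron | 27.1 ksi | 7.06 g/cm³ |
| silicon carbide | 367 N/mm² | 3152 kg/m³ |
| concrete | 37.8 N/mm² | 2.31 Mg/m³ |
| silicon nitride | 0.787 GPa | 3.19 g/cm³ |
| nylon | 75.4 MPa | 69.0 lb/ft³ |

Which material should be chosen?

Putting every candidate on a common basis:
  CFRP laminate: σ_y = 853.0 MPa, ρ = 1633 kg/m³
  polycarbonate: σ_y = 68.50 MPa, ρ = 1219 kg/m³
  gray cast iron: σ_y = 186.8 MPa, ρ = 7060 kg/m³
  silicon carbide: σ_y = 367.0 MPa, ρ = 3152 kg/m³
  concrete: σ_y = 37.80 MPa, ρ = 2310 kg/m³
  silicon nitride: σ_y = 787.0 MPa, ρ = 3190 kg/m³
  nylon: σ_y = 75.40 MPa, ρ = 1105 kg/m³
  CFRP laminate: M = 17.9×10⁻³
  silicon nitride: M = 8.79×10⁻³
  nylon: M = 7.86×10⁻³
  polycarbonate: M = 6.79×10⁻³
  silicon carbide: M = 6.08×10⁻³
  concrete: M = 2.66×10⁻³
  gray cast iron: M = 1.94×10⁻³
Highest index: CFRP laminate.

CFRP laminate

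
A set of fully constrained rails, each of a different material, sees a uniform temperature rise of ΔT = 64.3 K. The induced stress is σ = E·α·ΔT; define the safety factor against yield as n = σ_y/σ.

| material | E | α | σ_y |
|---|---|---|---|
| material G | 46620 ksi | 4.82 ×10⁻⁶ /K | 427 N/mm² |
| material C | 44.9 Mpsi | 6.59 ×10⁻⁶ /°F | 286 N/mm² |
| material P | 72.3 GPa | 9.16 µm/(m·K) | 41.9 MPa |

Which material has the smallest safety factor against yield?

material P

Converting E to GPa, α to ×10⁻⁶/K, σ_y to MPa, then σ and n for each:
  material G: E = 321.4, α = 4.82, σ_y = 427.0 → σ = 99.6 MPa, n = 4.29
  material C: E = 309.6, α = 11.9, σ_y = 286.0 → σ = 236 MPa, n = 1.21
  material P: E = 72.30, α = 9.16, σ_y = 41.90 → σ = 42.6 MPa, n = 0.984
The minimum is material P at n = 0.984.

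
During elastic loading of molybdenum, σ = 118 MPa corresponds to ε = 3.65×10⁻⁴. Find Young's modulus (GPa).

E = σ/ε = 118 MPa / 3.65×10⁻⁴ = 323300 MPa = 323 GPa.

323 GPa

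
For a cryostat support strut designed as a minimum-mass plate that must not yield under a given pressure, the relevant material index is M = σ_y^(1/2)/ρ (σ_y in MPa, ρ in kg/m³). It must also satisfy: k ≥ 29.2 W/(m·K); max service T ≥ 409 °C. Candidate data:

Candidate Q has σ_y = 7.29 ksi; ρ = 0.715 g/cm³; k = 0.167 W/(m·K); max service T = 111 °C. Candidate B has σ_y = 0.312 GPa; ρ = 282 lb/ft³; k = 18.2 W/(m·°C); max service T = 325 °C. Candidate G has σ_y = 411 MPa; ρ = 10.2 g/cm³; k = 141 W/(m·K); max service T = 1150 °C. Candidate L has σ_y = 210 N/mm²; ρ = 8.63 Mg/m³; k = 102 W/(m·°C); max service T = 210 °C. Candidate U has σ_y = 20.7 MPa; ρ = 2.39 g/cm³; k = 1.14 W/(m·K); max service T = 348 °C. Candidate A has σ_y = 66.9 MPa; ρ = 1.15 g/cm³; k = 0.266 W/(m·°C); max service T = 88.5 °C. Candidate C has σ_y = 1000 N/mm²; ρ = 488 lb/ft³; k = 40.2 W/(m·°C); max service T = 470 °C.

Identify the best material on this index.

candidate C

Screen on constraints: k ≥ 29.2 W/(m·K); max service T ≥ 409 °C. Survivors: candidate G, candidate C.
Putting every candidate on a common basis:
  candidate G: σ_y = 411.0 MPa, ρ = 10200 kg/m³
  candidate C: σ_y = 1000 MPa, ρ = 7817 kg/m³
  candidate C: M = 4.05×10⁻³
  candidate G: M = 1.99×10⁻³
Candidate C has the largest M.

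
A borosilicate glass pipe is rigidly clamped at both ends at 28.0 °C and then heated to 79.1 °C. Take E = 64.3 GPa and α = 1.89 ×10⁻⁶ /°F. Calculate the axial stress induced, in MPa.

α = 1.89×10⁻⁶/°F × 9/5 = 3.40×10⁻⁶/K.
ΔT = 51.10 K. Constrained thermal stress σ = E·α·ΔT = 64.30×10³ MPa × 3.40×10⁻⁶ × 51.10 = 11.2 MPa (compressive).

11.2 MPa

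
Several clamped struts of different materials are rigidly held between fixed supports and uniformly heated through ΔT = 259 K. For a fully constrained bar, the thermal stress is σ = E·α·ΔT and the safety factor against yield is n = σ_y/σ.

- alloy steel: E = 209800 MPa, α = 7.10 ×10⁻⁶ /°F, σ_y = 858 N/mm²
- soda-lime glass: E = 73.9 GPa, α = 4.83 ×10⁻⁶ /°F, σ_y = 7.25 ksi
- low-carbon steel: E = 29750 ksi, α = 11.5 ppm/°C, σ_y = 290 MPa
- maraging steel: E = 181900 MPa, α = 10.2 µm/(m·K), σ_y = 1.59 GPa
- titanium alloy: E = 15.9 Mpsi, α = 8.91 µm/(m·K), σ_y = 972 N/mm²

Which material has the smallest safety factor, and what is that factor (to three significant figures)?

Per material, after unit conversion:
  alloy steel: E = 209.8, α = 12.8, σ_y = 858.0 → σ = 694 MPa, n = 1.24
  soda-lime glass: E = 73.90, α = 8.69, σ_y = 49.99 → σ = 166 MPa, n = 0.300
  low-carbon steel: E = 205.1, α = 11.5, σ_y = 290.0 → σ = 611 MPa, n = 0.475
  maraging steel: E = 181.9, α = 10.2, σ_y = 1590 → σ = 481 MPa, n = 3.31
  titanium alloy: E = 109.6, α = 8.91, σ_y = 972.0 → σ = 253 MPa, n = 3.84
The minimum is soda-lime glass at n = 0.300.

soda-lime glass, n = 0.300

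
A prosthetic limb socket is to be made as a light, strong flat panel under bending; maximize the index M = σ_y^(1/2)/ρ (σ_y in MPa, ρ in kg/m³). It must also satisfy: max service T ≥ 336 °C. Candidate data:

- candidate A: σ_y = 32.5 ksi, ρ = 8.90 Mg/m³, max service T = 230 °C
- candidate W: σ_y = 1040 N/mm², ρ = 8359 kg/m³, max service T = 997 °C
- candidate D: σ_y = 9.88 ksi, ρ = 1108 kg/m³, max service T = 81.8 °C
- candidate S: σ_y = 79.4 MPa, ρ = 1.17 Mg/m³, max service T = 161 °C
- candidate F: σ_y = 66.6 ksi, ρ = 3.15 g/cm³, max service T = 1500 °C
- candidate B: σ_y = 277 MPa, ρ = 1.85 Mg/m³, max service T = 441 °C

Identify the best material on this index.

Screen on constraints: max service T ≥ 336 °C. Survivors: candidate W, candidate F, candidate B.
Normalizing units and computing the index:
  candidate W: σ_y = 1040 MPa, ρ = 8359 kg/m³
  candidate F: σ_y = 459.2 MPa, ρ = 3150 kg/m³
  candidate B: σ_y = 277.0 MPa, ρ = 1850 kg/m³
  candidate B: M = 9.00×10⁻³
  candidate F: M = 6.80×10⁻³
  candidate W: M = 3.86×10⁻³
Candidate B ranks first.

candidate B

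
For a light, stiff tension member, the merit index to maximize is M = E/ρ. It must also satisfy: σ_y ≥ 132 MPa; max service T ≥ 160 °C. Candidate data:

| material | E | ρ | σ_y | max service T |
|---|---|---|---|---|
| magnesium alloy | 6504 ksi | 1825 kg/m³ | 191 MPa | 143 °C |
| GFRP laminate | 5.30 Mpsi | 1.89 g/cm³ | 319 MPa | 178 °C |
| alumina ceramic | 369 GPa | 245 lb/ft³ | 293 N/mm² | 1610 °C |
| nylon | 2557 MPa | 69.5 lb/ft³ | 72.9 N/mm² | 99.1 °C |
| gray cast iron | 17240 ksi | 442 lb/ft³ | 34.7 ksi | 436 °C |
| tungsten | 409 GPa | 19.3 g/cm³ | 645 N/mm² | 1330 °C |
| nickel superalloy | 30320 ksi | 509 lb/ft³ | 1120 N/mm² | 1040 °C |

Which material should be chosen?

Screen on constraints: σ_y ≥ 132 MPa; max service T ≥ 160 °C. Survivors: GFRP laminate, alumina ceramic, gray cast iron, tungsten, nickel superalloy.
Normalizing units and computing the index:
  GFRP laminate: E = 36.54 GPa, ρ = 1890 kg/m³
  alumina ceramic: E = 369.0 GPa, ρ = 3925 kg/m³
  gray cast iron: E = 118.9 GPa, ρ = 7080 kg/m³
  tungsten: E = 409.0 GPa, ρ = 19300 kg/m³
  nickel superalloy: E = 209.0 GPa, ρ = 8153 kg/m³
  alumina ceramic: M = 94.0 MN·m/kg
  nickel superalloy: M = 25.6 MN·m/kg
  tungsten: M = 21.2 MN·m/kg
  GFRP laminate: M = 19.3 MN·m/kg
  gray cast iron: M = 16.8 MN·m/kg
The maximum is for alumina ceramic.

alumina ceramic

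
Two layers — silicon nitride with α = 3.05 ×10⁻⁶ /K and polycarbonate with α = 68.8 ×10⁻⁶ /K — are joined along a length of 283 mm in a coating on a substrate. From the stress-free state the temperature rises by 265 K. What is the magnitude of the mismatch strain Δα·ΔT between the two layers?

Δα = |3.05 − 68.8|×10⁻⁶/K = 65.8×10⁻⁶/K.
Mismatch strain = Δα·ΔT = 65.8×10⁻⁶ × 265.0 = 0.0174.

0.0174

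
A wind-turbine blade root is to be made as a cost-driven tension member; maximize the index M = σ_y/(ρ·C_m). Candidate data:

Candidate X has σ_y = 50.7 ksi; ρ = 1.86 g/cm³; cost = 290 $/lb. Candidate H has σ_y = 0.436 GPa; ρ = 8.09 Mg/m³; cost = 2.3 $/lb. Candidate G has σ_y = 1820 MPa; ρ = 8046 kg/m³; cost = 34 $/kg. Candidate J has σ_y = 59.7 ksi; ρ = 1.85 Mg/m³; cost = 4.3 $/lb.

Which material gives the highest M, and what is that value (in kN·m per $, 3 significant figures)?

In SI units:
  candidate X: σ_y = 349.6 MPa, ρ = 1860 kg/m³, cost = 639.3 $/kg
  candidate H: σ_y = 436.0 MPa, ρ = 8090 kg/m³, cost = 5.071 $/kg
  candidate G: σ_y = 1820 MPa, ρ = 8046 kg/m³, cost = 34.00 $/kg
  candidate J: σ_y = 411.6 MPa, ρ = 1850 kg/m³, cost = 9.480 $/kg
  candidate J: M = 23.5 kN·m per $
  candidate H: M = 10.6 kN·m per $
  candidate G: M = 6.65 kN·m per $
  candidate X: M = 0.294 kN·m per $
Candidate J ranks first.

candidate J, M = 23.5 kN·m per $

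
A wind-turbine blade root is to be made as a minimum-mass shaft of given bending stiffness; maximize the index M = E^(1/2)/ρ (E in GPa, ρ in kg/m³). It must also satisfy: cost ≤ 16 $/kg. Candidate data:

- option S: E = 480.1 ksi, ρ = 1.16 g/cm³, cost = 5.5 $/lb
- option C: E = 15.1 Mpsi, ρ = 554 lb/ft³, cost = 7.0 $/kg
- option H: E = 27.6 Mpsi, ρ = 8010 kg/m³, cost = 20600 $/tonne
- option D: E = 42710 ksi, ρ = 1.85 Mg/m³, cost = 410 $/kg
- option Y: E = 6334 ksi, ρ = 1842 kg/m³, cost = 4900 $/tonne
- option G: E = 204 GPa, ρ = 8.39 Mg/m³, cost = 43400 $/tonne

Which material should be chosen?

option Y

Screen on constraints: cost ≤ 16 $/kg. Survivors: option S, option C, option Y.
Convert each candidate to consistent units, then evaluate M:
  option S: E = 3.310 GPa, ρ = 1160 kg/m³
  option C: E = 104.1 GPa, ρ = 8874 kg/m³
  option Y: E = 43.67 GPa, ρ = 1842 kg/m³
  option Y: M = 3.59×10⁻³
  option S: M = 1.57×10⁻³
  option C: M = 1.15×10⁻³
Highest index: option Y.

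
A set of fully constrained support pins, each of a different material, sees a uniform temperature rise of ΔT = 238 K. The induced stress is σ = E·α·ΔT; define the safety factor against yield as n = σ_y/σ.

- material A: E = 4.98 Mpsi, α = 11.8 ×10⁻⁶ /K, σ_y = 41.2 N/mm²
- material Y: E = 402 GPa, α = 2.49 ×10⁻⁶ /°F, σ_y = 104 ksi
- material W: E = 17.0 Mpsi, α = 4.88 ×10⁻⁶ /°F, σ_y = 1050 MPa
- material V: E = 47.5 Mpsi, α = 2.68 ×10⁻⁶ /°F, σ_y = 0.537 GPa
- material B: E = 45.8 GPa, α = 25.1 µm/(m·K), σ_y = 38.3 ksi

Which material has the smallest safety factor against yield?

material A

Converting E to GPa, α to ×10⁻⁶/K, σ_y to MPa, then σ and n for each:
  material A: E = 34.34, α = 11.8, σ_y = 41.20 → σ = 96.4 MPa, n = 0.427
  material Y: E = 402.0, α = 4.48, σ_y = 717.1 → σ = 429 MPa, n = 1.67
  material W: E = 117.2, α = 8.78, σ_y = 1050 → σ = 245 MPa, n = 4.29
  material V: E = 327.5, α = 4.82, σ_y = 537.0 → σ = 376 MPa, n = 1.43
  material B: E = 45.80, α = 25.1, σ_y = 264.1 → σ = 274 MPa, n = 0.965
Material A has the lowest safety factor, n = 0.427.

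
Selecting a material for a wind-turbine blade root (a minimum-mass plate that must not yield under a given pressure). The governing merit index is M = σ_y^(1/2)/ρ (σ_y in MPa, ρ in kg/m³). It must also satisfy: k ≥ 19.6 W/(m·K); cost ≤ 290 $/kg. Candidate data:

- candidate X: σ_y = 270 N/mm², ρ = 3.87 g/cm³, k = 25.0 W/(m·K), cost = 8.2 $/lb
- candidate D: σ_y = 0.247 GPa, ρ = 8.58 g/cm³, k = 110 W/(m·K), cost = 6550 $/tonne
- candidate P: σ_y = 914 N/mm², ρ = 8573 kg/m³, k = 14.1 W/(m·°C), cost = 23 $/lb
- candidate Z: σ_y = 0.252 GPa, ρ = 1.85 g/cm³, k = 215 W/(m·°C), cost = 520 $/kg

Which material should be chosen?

candidate X

Screen on constraints: k ≥ 19.6 W/(m·K); cost ≤ 290 $/kg. Survivors: candidate X, candidate D.
In SI units:
  candidate X: σ_y = 270.0 MPa, ρ = 3870 kg/m³
  candidate D: σ_y = 247.0 MPa, ρ = 8580 kg/m³
  candidate X: M = 4.25×10⁻³
  candidate D: M = 1.83×10⁻³
Highest index: candidate X.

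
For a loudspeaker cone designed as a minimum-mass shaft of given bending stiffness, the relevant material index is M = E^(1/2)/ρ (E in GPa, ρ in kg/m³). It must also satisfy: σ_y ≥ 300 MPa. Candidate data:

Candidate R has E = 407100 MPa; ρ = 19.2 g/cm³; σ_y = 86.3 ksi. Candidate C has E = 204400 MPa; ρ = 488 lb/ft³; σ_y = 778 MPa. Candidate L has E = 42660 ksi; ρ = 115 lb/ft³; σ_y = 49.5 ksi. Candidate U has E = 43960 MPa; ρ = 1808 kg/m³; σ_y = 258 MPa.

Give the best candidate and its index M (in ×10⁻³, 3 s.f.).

Screen on constraints: σ_y ≥ 300 MPa. Survivors: candidate R, candidate C, candidate L.
In SI units:
  candidate R: E = 407.1 GPa, ρ = 19200 kg/m³
  candidate C: E = 204.4 GPa, ρ = 7817 kg/m³
  candidate L: E = 294.1 GPa, ρ = 1842 kg/m³
  candidate L: M = 9.31×10⁻³
  candidate C: M = 1.83×10⁻³
  candidate R: M = 1.05×10⁻³
The maximum is for candidate L.

candidate L, M = 9.31×10⁻³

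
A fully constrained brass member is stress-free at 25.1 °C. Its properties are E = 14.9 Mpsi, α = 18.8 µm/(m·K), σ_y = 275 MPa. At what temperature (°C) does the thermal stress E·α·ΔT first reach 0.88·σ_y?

E = 14.9 Mpsi = 102.7 GPa.
E·α·ΔT = 242.0 MPa ⇒ ΔT = 242.0 / (102.7×10³ × 18.8×10⁻⁶) = 125.3 K.
T = 25.1 + 125.3 = 150.4 °C.

150 °C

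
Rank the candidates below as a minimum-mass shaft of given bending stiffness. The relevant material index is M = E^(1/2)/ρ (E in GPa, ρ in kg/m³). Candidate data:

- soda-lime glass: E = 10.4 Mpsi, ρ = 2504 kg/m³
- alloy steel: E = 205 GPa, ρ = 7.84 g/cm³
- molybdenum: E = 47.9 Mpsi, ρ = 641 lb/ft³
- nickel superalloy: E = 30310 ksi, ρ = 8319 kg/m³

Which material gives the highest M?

Normalizing units and computing the index:
  soda-lime glass: E = 71.71 GPa, ρ = 2504 kg/m³
  alloy steel: E = 205.0 GPa, ρ = 7840 kg/m³
  molybdenum: E = 330.3 GPa, ρ = 10270 kg/m³
  nickel superalloy: E = 209.0 GPa, ρ = 8319 kg/m³
  soda-lime glass: M = 3.38×10⁻³
  alloy steel: M = 1.83×10⁻³
  molybdenum: M = 1.77×10⁻³
  nickel superalloy: M = 1.74×10⁻³
Soda-lime glass has the largest M.

soda-lime glass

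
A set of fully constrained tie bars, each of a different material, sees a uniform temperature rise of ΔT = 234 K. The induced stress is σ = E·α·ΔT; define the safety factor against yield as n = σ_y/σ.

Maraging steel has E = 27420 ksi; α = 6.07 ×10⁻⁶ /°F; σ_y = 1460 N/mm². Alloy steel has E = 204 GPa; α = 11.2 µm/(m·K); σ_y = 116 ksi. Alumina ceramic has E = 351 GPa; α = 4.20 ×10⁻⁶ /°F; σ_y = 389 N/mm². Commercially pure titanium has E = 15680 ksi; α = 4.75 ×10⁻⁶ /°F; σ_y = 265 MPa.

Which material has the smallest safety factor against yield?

In consistent units (E in GPa, α in ×10⁻⁶/K, σ_y in MPa):
  maraging steel: E = 189.1, α = 10.9, σ_y = 1460 → σ = 483 MPa, n = 3.02
  alloy steel: E = 204.0, α = 11.2, σ_y = 799.8 → σ = 535 MPa, n = 1.50
  alumina ceramic: E = 351.0, α = 7.56, σ_y = 389.0 → σ = 621 MPa, n = 0.626
  commercially pure titanium: E = 108.1, α = 8.55, σ_y = 265.0 → σ = 216 MPa, n = 1.23
Alumina ceramic has the lowest safety factor, n = 0.626.

alumina ceramic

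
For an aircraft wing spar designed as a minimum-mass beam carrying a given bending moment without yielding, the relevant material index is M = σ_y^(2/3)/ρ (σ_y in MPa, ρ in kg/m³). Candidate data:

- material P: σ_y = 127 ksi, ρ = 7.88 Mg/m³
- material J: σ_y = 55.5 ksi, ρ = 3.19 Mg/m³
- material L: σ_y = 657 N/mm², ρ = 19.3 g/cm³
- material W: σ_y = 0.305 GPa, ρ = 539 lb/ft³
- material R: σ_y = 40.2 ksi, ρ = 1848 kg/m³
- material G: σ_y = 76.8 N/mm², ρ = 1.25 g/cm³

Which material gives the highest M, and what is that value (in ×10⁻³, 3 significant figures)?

material R, M = 23.0×10⁻³

Convert each candidate to consistent units, then evaluate M:
  material P: σ_y = 875.6 MPa, ρ = 7880 kg/m³
  material J: σ_y = 382.7 MPa, ρ = 3190 kg/m³
  material L: σ_y = 657.0 MPa, ρ = 19300 kg/m³
  material W: σ_y = 305.0 MPa, ρ = 8634 kg/m³
  material R: σ_y = 277.2 MPa, ρ = 1848 kg/m³
  material G: σ_y = 76.80 MPa, ρ = 1250 kg/m³
  material R: M = 23.0×10⁻³
  material J: M = 16.5×10⁻³
  material G: M = 14.5×10⁻³
  material P: M = 11.6×10⁻³
  material W: M = 5.25×10⁻³
  material L: M = 3.92×10⁻³
Material R has the largest M.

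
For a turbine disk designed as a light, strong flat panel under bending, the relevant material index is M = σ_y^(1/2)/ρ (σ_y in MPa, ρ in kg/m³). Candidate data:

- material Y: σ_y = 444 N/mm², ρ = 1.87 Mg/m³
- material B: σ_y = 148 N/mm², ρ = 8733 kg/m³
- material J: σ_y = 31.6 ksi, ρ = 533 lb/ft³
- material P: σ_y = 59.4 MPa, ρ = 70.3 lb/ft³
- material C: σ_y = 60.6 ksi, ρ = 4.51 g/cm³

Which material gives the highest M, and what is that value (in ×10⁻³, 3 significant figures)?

Putting every candidate on a common basis:
  material Y: σ_y = 444.0 MPa, ρ = 1870 kg/m³
  material B: σ_y = 148.0 MPa, ρ = 8733 kg/m³
  material J: σ_y = 217.9 MPa, ρ = 8538 kg/m³
  material P: σ_y = 59.40 MPa, ρ = 1126 kg/m³
  material C: σ_y = 417.8 MPa, ρ = 4510 kg/m³
  material Y: M = 11.3×10⁻³
  material P: M = 6.84×10⁻³
  material C: M = 4.53×10⁻³
  material J: M = 1.73×10⁻³
  material B: M = 1.39×10⁻³
Highest index: material Y.

material Y, M = 11.3×10⁻³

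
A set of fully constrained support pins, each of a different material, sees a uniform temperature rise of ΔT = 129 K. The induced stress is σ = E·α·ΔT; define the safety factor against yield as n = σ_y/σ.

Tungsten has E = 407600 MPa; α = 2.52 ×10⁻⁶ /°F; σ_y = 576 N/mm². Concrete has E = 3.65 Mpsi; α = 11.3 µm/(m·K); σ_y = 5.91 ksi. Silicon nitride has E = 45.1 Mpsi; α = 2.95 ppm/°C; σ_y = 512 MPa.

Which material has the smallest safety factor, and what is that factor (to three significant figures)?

concrete, n = 1.11

With everything in SI (GPa, ×10⁻⁶/K, MPa):
  tungsten: E = 407.6, α = 4.54, σ_y = 576.0 → σ = 239 MPa, n = 2.42
  concrete: E = 25.17, α = 11.3, σ_y = 40.75 → σ = 36.7 MPa, n = 1.11
  silicon nitride: E = 311.0, α = 2.95, σ_y = 512.0 → σ = 118 MPa, n = 4.33
Concrete has the lowest safety factor, n = 1.11.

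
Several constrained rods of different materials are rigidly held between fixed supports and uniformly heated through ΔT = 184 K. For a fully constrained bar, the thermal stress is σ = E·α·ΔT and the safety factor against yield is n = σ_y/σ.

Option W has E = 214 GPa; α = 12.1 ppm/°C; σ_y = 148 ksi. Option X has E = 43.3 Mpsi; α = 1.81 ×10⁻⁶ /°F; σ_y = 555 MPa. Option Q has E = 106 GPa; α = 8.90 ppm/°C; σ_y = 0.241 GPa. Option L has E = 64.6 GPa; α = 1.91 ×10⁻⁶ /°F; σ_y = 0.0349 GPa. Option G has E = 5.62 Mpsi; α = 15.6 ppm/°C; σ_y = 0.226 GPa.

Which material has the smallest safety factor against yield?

option L

Per material, after unit conversion:
  option W: E = 214.0, α = 12.1, σ_y = 1020 → σ = 476 MPa, n = 2.14
  option X: E = 298.5, α = 3.26, σ_y = 555.0 → σ = 179 MPa, n = 3.10
  option Q: E = 106.0, α = 8.90, σ_y = 241.0 → σ = 174 MPa, n = 1.39
  option L: E = 64.60, α = 3.44, σ_y = 34.90 → σ = 40.9 MPa, n = 0.854
  option G: E = 38.75, α = 15.6, σ_y = 226.0 → σ = 111 MPa, n = 2.03
The minimum is option L at n = 0.854.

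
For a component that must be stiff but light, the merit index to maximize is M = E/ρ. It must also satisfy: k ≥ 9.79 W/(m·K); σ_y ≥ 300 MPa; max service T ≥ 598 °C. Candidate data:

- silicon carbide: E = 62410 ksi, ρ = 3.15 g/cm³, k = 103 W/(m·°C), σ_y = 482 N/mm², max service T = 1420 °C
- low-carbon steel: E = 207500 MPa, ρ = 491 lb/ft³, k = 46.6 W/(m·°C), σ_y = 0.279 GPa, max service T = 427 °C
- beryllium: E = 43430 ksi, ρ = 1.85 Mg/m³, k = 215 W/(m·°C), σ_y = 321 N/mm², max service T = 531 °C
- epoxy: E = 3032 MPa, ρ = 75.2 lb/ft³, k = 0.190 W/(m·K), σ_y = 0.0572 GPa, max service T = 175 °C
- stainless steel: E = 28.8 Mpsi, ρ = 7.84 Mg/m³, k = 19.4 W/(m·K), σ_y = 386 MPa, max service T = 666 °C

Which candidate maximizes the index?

silicon carbide

Screen on constraints: k ≥ 9.79 W/(m·K); σ_y ≥ 300 MPa; max service T ≥ 598 °C. Survivors: silicon carbide, stainless steel.
After converting to SI:
  silicon carbide: E = 430.3 GPa, ρ = 3150 kg/m³
  stainless steel: E = 198.6 GPa, ρ = 7840 kg/m³
  silicon carbide: M = 137 MN·m/kg
  stainless steel: M = 25.3 MN·m/kg
Silicon carbide ranks first.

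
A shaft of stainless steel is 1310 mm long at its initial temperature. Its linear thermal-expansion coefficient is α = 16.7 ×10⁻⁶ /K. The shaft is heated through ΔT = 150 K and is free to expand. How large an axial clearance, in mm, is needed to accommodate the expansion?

3.28 mm

ΔL = α·L₀·ΔT = 16.7×10⁻⁶ × 1310 mm × 150.0 K = 3.28 mm.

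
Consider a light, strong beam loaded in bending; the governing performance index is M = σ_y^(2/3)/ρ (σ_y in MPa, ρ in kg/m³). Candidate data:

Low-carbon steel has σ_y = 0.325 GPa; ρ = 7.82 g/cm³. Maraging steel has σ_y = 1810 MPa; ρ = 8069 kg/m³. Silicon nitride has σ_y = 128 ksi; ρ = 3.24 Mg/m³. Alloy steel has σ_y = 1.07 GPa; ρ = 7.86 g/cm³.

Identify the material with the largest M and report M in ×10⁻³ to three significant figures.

In SI units:
  low-carbon steel: σ_y = 325.0 MPa, ρ = 7820 kg/m³
  maraging steel: σ_y = 1810 MPa, ρ = 8069 kg/m³
  silicon nitride: σ_y = 882.5 MPa, ρ = 3240 kg/m³
  alloy steel: σ_y = 1070 MPa, ρ = 7860 kg/m³
  silicon nitride: M = 28.4×10⁻³
  maraging steel: M = 18.4×10⁻³
  alloy steel: M = 13.3×10⁻³
  low-carbon steel: M = 6.04×10⁻³
Silicon nitride has the largest M.

silicon nitride, M = 28.4×10⁻³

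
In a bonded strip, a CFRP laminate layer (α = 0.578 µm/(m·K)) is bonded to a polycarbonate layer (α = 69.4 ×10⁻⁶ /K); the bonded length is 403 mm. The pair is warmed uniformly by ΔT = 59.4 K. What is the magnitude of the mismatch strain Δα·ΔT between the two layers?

4.09×10⁻³

Δα = |0.578 − 69.4|×10⁻⁶/K = 68.8×10⁻⁶/K.
Mismatch strain = Δα·ΔT = 68.8×10⁻⁶ × 59.4 = 4.09×10⁻³.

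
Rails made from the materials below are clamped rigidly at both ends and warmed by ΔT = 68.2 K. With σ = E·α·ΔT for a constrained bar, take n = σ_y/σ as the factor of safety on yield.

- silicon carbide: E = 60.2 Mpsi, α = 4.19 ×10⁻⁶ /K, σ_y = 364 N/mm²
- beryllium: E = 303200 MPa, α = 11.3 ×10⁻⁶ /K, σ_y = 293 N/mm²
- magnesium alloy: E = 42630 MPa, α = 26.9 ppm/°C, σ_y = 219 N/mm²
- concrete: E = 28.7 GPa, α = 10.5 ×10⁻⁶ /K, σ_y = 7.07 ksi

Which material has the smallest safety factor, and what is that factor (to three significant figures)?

Converting E to GPa, α to ×10⁻⁶/K, σ_y to MPa, then σ and n for each:
  silicon carbide: E = 415.1, α = 4.19, σ_y = 364.0 → σ = 119 MPa, n = 3.07
  beryllium: E = 303.2, α = 11.3, σ_y = 293.0 → σ = 234 MPa, n = 1.25
  magnesium alloy: E = 42.63, α = 26.9, σ_y = 219.0 → σ = 78.2 MPa, n = 2.80
  concrete: E = 28.70, α = 10.5, σ_y = 48.75 → σ = 20.6 MPa, n = 2.37
Beryllium has the lowest safety factor, n = 1.25.

beryllium, n = 1.25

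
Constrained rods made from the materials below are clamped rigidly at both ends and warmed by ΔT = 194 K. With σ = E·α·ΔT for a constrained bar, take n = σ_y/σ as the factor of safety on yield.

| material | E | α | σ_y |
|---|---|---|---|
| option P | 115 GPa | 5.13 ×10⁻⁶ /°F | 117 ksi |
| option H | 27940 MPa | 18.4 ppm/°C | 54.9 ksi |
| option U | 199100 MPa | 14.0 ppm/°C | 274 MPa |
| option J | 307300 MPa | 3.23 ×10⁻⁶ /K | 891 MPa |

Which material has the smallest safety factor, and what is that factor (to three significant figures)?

option U, n = 0.507

With everything in SI (GPa, ×10⁻⁶/K, MPa):
  option P: E = 115.0, α = 9.23, σ_y = 806.7 → σ = 206 MPa, n = 3.92
  option H: E = 27.94, α = 18.4, σ_y = 378.5 → σ = 99.7 MPa, n = 3.80
  option U: E = 199.1, α = 14.0, σ_y = 274.0 → σ = 541 MPa, n = 0.507
  option J: E = 307.3, α = 3.23, σ_y = 891.0 → σ = 193 MPa, n = 4.63
The minimum is option U at n = 0.507.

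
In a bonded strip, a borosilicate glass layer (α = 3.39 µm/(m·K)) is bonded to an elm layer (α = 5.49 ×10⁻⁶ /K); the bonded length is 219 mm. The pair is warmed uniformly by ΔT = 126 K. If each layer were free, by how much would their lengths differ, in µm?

57.9 µm

Δα = |3.39 − 5.49|×10⁻⁶/K = 2.10×10⁻⁶/K.
ΔL_mismatch = Δα·L·ΔT = 2.10×10⁻⁶ × 219.0 mm × 126.0 K = 57.9 µm.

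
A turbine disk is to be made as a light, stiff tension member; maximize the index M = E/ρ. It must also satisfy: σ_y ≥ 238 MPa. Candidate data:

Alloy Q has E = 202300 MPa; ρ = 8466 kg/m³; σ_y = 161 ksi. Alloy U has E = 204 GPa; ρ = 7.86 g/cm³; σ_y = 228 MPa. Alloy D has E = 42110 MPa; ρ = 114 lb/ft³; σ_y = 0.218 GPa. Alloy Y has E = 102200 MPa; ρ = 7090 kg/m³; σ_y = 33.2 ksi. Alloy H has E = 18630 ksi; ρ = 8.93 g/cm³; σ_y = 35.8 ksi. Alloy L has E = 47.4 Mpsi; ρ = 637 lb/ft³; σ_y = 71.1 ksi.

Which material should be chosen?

Screen on constraints: σ_y ≥ 238 MPa. Survivors: alloy Q, alloy H, alloy L.
Convert each candidate to consistent units, then evaluate M:
  alloy Q: E = 202.3 GPa, ρ = 8466 kg/m³
  alloy H: E = 128.4 GPa, ρ = 8930 kg/m³
  alloy L: E = 326.8 GPa, ρ = 10200 kg/m³
  alloy L: M = 32.0 MN·m/kg
  alloy Q: M = 23.9 MN·m/kg
  alloy H: M = 14.4 MN·m/kg
Alloy L ranks first.

alloy L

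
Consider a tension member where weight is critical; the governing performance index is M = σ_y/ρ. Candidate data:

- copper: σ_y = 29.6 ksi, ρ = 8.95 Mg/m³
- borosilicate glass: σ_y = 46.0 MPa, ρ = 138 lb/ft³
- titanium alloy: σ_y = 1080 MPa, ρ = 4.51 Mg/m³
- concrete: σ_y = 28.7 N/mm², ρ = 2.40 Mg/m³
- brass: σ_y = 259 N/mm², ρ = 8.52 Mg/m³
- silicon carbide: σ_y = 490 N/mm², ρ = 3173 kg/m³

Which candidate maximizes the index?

In SI units:
  copper: σ_y = 204.1 MPa, ρ = 8950 kg/m³
  borosilicate glass: σ_y = 46.00 MPa, ρ = 2211 kg/m³
  titanium alloy: σ_y = 1080 MPa, ρ = 4510 kg/m³
  concrete: σ_y = 28.70 MPa, ρ = 2400 kg/m³
  brass: σ_y = 259.0 MPa, ρ = 8520 kg/m³
  silicon carbide: σ_y = 490.0 MPa, ρ = 3173 kg/m³
  titanium alloy: M = 239 kN·m/kg
  silicon carbide: M = 154 kN·m/kg
  brass: M = 30.4 kN·m/kg
  copper: M = 22.8 kN·m/kg
  borosilicate glass: M = 20.8 kN·m/kg
  concrete: M = 12.0 kN·m/kg
The maximum is for titanium alloy.

titanium alloy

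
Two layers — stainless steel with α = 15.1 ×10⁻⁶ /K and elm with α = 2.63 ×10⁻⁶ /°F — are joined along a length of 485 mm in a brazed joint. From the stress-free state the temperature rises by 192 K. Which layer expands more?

stainless steel

elm: α = 2.63×10⁻⁶/°F × 9/5 = 4.73×10⁻⁶/K.
α(stainless steel) = 15.1×10⁻⁶/K vs α(elm) = 4.73×10⁻⁶/K.
Higher α expands more for the same ΔT: stainless steel.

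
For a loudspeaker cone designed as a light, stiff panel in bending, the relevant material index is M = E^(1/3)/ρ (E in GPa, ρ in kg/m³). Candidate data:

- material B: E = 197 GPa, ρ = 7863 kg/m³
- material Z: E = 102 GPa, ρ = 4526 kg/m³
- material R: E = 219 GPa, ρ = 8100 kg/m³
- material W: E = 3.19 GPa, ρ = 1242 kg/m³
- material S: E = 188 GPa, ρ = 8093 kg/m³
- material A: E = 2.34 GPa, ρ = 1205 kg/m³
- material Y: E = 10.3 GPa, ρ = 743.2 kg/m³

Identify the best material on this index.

material Y

Computing M directly (units already consistent):
  material Y: M = 2.93×10⁻³
  material W: M = 1.19×10⁻³
  material A: M = 1.10×10⁻³
  material Z: M = 1.03×10⁻³
  material R: M = 0.744×10⁻³
  material B: M = 0.740×10⁻³
  material S: M = 0.708×10⁻³
The maximum is for material Y.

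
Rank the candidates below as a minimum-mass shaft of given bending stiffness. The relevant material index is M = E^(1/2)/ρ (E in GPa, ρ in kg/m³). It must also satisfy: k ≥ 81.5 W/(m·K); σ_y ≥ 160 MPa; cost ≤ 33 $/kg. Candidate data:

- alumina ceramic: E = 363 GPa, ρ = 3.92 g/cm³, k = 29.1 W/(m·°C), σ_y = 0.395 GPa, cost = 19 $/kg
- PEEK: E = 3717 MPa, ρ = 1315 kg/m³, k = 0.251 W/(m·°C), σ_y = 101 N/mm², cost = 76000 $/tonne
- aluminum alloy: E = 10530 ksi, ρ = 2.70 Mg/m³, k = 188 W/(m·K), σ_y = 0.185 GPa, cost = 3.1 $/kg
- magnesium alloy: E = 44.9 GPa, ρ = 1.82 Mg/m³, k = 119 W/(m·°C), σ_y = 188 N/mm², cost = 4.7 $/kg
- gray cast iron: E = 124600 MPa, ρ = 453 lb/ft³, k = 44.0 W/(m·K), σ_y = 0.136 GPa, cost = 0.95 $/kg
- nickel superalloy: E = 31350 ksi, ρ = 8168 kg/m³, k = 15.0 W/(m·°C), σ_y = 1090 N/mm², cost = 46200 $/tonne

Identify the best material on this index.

magnesium alloy

Screen on constraints: k ≥ 81.5 W/(m·K); σ_y ≥ 160 MPa; cost ≤ 33 $/kg. Survivors: aluminum alloy, magnesium alloy.
Putting every candidate on a common basis:
  aluminum alloy: E = 72.60 GPa, ρ = 2700 kg/m³
  magnesium alloy: E = 44.90 GPa, ρ = 1820 kg/m³
  magnesium alloy: M = 3.68×10⁻³
  aluminum alloy: M = 3.16×10⁻³
Highest index: magnesium alloy.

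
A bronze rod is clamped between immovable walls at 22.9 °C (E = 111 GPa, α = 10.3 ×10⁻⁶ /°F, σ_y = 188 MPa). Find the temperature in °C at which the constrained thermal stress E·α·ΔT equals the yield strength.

114 °C

α = 10.3×10⁻⁶/°F × 9/5 = 18.5×10⁻⁶/K.
E·α·ΔT = 188.0 MPa ⇒ ΔT = 188.0 / (111.0×10³ × 18.5×10⁻⁶) = 91.35 K.
T = 22.9 + 91.35 = 114.3 °C.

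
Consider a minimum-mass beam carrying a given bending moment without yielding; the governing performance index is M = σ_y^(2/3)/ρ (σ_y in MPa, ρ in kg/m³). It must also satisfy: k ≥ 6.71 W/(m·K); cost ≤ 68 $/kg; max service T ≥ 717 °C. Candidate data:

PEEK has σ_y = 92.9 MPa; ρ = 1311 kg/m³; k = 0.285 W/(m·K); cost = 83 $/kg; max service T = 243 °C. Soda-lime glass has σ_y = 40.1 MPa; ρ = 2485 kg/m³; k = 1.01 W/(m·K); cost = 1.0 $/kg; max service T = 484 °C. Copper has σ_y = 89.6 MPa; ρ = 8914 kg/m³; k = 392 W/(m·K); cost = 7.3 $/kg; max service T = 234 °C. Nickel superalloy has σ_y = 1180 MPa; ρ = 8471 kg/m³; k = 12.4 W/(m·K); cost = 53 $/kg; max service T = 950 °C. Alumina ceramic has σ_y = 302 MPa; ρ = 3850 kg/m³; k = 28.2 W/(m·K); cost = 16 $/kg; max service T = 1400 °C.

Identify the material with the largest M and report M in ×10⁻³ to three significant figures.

Screen on constraints: k ≥ 6.71 W/(m·K); cost ≤ 68 $/kg; max service T ≥ 717 °C. Survivors: nickel superalloy, alumina ceramic.
Evaluate M for each candidate:
  nickel superalloy: M = 13.2×10⁻³
  alumina ceramic: M = 11.7×10⁻³
Nickel superalloy has the largest M.

nickel superalloy, M = 13.2×10⁻³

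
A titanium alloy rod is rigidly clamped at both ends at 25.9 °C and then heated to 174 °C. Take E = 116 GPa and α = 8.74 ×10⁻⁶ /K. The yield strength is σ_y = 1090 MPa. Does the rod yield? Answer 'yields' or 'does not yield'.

does not yield

ΔT = 148.1 K. Constrained thermal stress σ = E·α·ΔT = 116.0×10³ MPa × 8.74×10⁻⁶ × 148.1 = 150 MPa (compressive).
Compare to σ_y = 1090 MPa: σ < σ_y, so it does not yield.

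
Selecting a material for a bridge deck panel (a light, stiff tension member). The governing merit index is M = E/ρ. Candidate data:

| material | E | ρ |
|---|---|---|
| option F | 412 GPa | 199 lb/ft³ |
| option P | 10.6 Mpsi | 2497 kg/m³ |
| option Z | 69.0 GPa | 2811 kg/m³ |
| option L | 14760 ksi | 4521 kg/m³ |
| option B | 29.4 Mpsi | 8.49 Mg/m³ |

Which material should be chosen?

option F

Convert each candidate to consistent units, then evaluate M:
  option F: E = 412.0 GPa, ρ = 3188 kg/m³
  option P: E = 73.08 GPa, ρ = 2497 kg/m³
  option Z: E = 69.00 GPa, ρ = 2811 kg/m³
  option L: E = 101.8 GPa, ρ = 4521 kg/m³
  option B: E = 202.7 GPa, ρ = 8490 kg/m³
  option F: M = 129 MN·m/kg
  option P: M = 29.3 MN·m/kg
  option Z: M = 24.5 MN·m/kg
  option B: M = 23.9 MN·m/kg
  option L: M = 22.5 MN·m/kg
The maximum is for option F.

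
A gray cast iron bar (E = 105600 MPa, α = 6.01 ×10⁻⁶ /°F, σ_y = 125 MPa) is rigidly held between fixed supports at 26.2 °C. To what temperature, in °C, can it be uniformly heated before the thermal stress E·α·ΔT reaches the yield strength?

136 °C

E = 105600 MPa = 105.6 GPa.
α = 6.01×10⁻⁶/°F × 9/5 = 10.8×10⁻⁶/K.
E·α·ΔT = 125.0 MPa ⇒ ΔT = 125.0 / (105.6×10³ × 10.8×10⁻⁶) = 109.4 K.
T = 26.2 + 109.4 = 135.6 °C.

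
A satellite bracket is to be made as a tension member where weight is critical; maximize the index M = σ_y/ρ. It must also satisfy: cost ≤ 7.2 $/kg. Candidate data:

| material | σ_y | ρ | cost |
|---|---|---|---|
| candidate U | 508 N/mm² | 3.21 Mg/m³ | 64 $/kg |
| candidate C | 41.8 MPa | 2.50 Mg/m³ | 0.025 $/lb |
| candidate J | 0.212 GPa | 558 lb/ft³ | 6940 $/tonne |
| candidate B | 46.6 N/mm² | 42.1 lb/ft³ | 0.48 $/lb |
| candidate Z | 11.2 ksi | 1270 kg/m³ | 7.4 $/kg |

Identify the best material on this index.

Screen on constraints: cost ≤ 7.2 $/kg. Survivors: candidate C, candidate J, candidate B.
Putting every candidate on a common basis:
  candidate C: σ_y = 41.80 MPa, ρ = 2500 kg/m³
  candidate J: σ_y = 212.0 MPa, ρ = 8938 kg/m³
  candidate B: σ_y = 46.60 MPa, ρ = 674.4 kg/m³
  candidate B: M = 69.1 kN·m/kg
  candidate J: M = 23.7 kN·m/kg
  candidate C: M = 16.7 kN·m/kg
Candidate B ranks first.

candidate B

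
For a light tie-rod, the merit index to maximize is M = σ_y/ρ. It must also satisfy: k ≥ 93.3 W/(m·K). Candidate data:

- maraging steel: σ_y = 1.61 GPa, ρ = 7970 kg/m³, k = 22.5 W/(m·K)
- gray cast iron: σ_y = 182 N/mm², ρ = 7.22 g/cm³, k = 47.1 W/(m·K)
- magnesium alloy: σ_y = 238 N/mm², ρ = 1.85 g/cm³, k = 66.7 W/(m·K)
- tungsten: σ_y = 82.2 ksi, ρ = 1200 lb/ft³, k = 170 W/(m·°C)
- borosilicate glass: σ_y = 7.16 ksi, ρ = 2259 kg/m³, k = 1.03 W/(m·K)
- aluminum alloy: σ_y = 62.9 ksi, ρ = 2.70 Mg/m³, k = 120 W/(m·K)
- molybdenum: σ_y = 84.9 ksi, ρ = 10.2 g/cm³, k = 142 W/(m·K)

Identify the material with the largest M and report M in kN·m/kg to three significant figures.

aluminum alloy, M = 161 kN·m/kg

Screen on constraints: k ≥ 93.3 W/(m·K). Survivors: tungsten, aluminum alloy, molybdenum.
Putting every candidate on a common basis:
  tungsten: σ_y = 566.7 MPa, ρ = 19220 kg/m³
  aluminum alloy: σ_y = 433.7 MPa, ρ = 2700 kg/m³
  molybdenum: σ_y = 585.4 MPa, ρ = 10200 kg/m³
  aluminum alloy: M = 161 kN·m/kg
  molybdenum: M = 57.4 kN·m/kg
  tungsten: M = 29.5 kN·m/kg
Aluminum alloy ranks first.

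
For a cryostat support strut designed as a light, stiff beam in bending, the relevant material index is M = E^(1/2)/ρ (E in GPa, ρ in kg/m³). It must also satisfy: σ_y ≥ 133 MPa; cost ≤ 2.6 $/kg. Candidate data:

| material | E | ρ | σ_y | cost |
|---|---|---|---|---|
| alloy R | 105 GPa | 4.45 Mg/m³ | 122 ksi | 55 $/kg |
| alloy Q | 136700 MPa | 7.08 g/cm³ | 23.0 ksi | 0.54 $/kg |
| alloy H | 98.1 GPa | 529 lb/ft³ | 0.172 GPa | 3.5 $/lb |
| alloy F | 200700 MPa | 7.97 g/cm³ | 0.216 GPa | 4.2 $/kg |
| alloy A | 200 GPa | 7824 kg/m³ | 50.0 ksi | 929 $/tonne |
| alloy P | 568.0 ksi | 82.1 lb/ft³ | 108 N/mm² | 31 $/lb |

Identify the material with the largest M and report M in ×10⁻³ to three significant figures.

alloy A, M = 1.81×10⁻³

Screen on constraints: σ_y ≥ 133 MPa; cost ≤ 2.6 $/kg. Survivors: alloy Q, alloy A.
Convert each candidate to consistent units, then evaluate M:
  alloy Q: E = 136.7 GPa, ρ = 7080 kg/m³
  alloy A: E = 200.0 GPa, ρ = 7824 kg/m³
  alloy A: M = 1.81×10⁻³
  alloy Q: M = 1.65×10⁻³
The maximum is for alloy A.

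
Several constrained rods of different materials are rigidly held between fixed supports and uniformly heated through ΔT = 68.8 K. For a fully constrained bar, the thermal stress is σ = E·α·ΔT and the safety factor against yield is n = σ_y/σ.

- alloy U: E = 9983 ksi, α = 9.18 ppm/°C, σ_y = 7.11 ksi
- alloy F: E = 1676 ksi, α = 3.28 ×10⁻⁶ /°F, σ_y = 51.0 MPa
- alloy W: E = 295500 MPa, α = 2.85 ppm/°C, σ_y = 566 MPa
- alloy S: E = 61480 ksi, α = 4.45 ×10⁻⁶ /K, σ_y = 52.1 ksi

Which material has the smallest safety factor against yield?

In consistent units (E in GPa, α in ×10⁻⁶/K, σ_y in MPa):
  alloy U: E = 68.83, α = 9.18, σ_y = 49.02 → σ = 43.5 MPa, n = 1.13
  alloy F: E = 11.56, α = 5.90, σ_y = 51.00 → σ = 4.69 MPa, n = 10.9
  alloy W: E = 295.5, α = 2.85, σ_y = 566.0 → σ = 57.9 MPa, n = 9.77
  alloy S: E = 423.9, α = 4.45, σ_y = 359.2 → σ = 130 MPa, n = 2.77
Smallest n: alloy U with n = 1.13.

alloy U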